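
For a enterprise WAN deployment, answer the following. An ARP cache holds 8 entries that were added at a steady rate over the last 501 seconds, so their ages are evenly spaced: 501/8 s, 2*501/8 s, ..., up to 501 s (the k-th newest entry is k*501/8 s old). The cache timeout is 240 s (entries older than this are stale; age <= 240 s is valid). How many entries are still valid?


Ages are k * 501/8 s for k = 1..8 (spacing = 62.6250 s).
Entry k is valid iff k * 501/8 <= 240 iff k <= 8 * 240 / 501 = 3.8323
n_valid = floor(3.8323) = 3
(n_stale = 8 - 3 = 5)

3


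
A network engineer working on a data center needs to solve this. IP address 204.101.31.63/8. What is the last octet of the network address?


Given: IP = 204.101.31.63, prefix = /8
Subnet mask = 255.0.0.0
Last octet of IP: 63
Last octet of mask: 0
Network last octet = 63 AND 0 = 0

0


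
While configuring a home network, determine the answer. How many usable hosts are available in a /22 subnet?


Given: subnet mask /22
Host bits = 32 - 22 = 10
Total addresses = 2^10 = 1024
Usable hosts = 1024 - 2 (network + broadcast) = 1022

1022


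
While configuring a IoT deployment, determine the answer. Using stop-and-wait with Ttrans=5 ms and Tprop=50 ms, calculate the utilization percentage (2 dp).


Given: Ttrans = 5 ms, Tprop = 50 ms
RTT = 2 * Tprop = 2 * 50 = 100 ms
U = Ttrans / (Ttrans + RTT)
U = 5 / (5 + 100)
U = 5 / 105 = 0.047619
U% = 4.76%

4.76


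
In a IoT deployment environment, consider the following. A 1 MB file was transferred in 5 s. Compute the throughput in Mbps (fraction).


Given: file = 1 MB, time = 5 s
File in Mb = 1 * 8 = 8 Mb
Throughput = 8 / 5 Mbps
Throughput = 8/5 Mbps

8/5


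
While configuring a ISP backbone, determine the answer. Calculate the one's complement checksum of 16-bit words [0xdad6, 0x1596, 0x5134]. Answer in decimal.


Given words: [0xdad6, 0x1596, 0x5134]
Step 1: Sum all words
Raw sum = 56022 + 5526 + 20788 = 82336
Step 2: Fold carry: (16800 + 1) = 16801
One's complement = ~16801 & 0xFFFF = 48734

48734


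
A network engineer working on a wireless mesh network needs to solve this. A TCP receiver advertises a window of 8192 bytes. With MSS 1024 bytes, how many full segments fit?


Given: RWND = 8192 bytes, MSS = 1024 bytes
Full segments = floor(RWND / MSS)
Full segments = floor(8192 / 1024)
Full segments = floor(8.0) = 8

8


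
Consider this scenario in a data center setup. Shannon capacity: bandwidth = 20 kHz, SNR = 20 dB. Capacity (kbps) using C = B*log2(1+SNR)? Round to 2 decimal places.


Given: B = 20 kHz, SNR = 20 dB
SNR linear = 10^(20/10) = 100
1 + SNR = 101
log2(101) = 6.6582114828
C = 20 * 1000 * 6.6582114828 = 133164.2297 bps
C = 133.164230 kbps -> 133.16 kbps (2 dp)

133.16


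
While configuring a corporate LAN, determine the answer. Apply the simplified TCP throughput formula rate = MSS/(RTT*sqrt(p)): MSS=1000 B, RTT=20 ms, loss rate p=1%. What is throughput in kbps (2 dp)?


Given: MSS = 1000 bytes, RTT = 20 ms, loss = 1%
RTT in seconds = 20 / 1000 = 0.02
Loss rate = 1% = 0.01
sqrt(loss) = sqrt(0.01) = 0.1
Throughput (bytes/s) = 1000 / (0.02 * 0.1) = 500000.0000
Throughput (kbps) = 500000.0000 * 8 / 1000 = 4000.000000 -> 4000.00 kbps (2 dp)

4000.00


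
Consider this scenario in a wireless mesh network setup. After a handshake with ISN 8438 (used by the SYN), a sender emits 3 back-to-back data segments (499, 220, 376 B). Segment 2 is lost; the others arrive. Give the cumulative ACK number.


SYN uses sequence number 8438; first data byte = ISN + 1 = 8439.
Segment 1: SEQ = 8439, len = 499 B, covers [8439, 8937]
Segment 2: SEQ = 8938, len = 220 B, covers [8938, 9157] [LOST]
Segment 3: SEQ = 9158, len = 376 B, covers [9158, 9533]
In-order data received: bytes [8439, 8937] (segments 1..1).
Segment 2 missing -> gap begins at byte 8938; later segments buffered out of order.
Cumulative ACK = next expected in-order byte = 8439 + 499 = 8938

8938


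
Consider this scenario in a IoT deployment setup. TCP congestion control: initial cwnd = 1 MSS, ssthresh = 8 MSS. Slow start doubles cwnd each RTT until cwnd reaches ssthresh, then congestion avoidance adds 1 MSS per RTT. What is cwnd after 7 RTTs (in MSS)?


RTT 0: cwnd = 1 MSS (initial)
RTT 1: cwnd = 2 MSS (slow start, doubled)
RTT 2: cwnd = 4 MSS (slow start, doubled)
RTT 3: cwnd = 8 MSS (slow start, doubled)
RTT 4: cwnd = 9 MSS (congestion avoidance, +1)
RTT 5: cwnd = 10 MSS (congestion avoidance, +1)
RTT 6: cwnd = 11 MSS (congestion avoidance, +1)
RTT 7: cwnd = 12 MSS (congestion avoidance, +1)

12


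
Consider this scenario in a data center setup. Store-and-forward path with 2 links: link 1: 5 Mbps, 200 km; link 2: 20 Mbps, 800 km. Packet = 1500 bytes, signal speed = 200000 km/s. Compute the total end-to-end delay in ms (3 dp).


Packet = 1500 bytes = 12000 bits. Store-and-forward: sum (t_trans + t_prop) per link.
Link 1: t_trans = 12000/(5*10^6) s = 2.4000 ms; t_prop = 200/200000 s = 1.0000 ms; subtotal = 3.4000 ms
Link 2: t_trans = 12000/(20*10^6) s = 0.6000 ms; t_prop = 800/200000 s = 4.0000 ms; subtotal = 4.6000 ms
End-to-end = 3.4000 + 4.6000 = 8.0000 ms -> 8.000 ms (3 dp)

8.000


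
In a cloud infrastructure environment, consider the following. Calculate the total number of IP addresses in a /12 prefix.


Given: CIDR prefix /12
Host bits = 32 - 12 = 20
Total addresses = 2^20 = 1048576

1048576


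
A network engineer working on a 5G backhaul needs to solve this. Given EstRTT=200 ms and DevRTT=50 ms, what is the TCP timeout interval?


Given: EstRTT = 200 ms, DevRTT = 50 ms
Timeout = EstRTT + 4 * DevRTT
4 * DevRTT = 4 * 50 = 200
Timeout = 200 + 200 = 400 ms

400


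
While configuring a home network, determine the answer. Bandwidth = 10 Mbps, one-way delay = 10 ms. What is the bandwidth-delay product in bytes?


Given: bandwidth = 10 Mbps, delay = 10 ms
BDP in bits = 10 * 10^6 * 10 / 1000
BDP in bits = 100000
BDP in bytes = 100000 / 8 = 12500

12500


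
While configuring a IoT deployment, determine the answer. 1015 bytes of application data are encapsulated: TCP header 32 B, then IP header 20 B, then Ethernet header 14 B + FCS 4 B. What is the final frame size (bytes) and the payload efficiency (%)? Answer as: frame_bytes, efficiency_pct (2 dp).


TCP segment = 1015 + 32 = 1047 B
IP packet = 1047 + 20 = 1067 B
Ethernet frame = 1067 + 14 + 4 = 1085 B
Efficiency = app / frame = 1015 / 1085 = 0.935484 = 93.5484% -> 93.55% (2 dp)

1085, 93.55


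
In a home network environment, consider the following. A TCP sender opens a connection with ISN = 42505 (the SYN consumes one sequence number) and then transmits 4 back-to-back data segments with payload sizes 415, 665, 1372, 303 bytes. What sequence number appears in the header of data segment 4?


The SYN occupies sequence number ISN = 42505, so the first data byte is ISN + 1 = 42506.
SEQ of data segment i = (ISN + 1) + sum of payload sizes of segments 1..i-1.
Segment 1: SEQ = 42506, payload = 415 bytes
Segment 2: SEQ = 42921, payload = 665 bytes
Segment 3: SEQ = 43586, payload = 1372 bytes
Segment 4: SEQ = 44958, payload = 303 bytes
SEQ of segment 4 = 42506 + 415 + 665 + 1372 = 44958

44958


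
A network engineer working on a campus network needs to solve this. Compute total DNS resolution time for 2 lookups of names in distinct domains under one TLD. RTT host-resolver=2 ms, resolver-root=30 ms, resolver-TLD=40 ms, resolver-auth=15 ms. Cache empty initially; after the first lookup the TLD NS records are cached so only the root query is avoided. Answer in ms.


Lookup 1 (cold cache): local + root + TLD + auth = 2 + 30 + 40 + 15 = 87 ms
Lookups 2..2 (TLD NS cached -> skip root; new domain -> still ask TLD and auth): local + TLD + auth = 2 + 40 + 15 = 57 ms each
Remaining 1 lookups: 1 * 57 = 57 ms
Total = 87 + 57 = 144 ms

144


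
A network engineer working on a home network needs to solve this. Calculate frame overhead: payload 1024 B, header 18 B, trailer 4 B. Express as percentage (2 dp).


Given: payload = 1024 B, header = 18 B, trailer = 4 B
Overhead bytes = header + trailer = 18 + 4 = 22
Total frame = payload + overhead = 1024 + 22 = 1046
Overhead % = 22 / 1046 * 100 = 2.1033% -> 2.10% (2 dp)

2.10


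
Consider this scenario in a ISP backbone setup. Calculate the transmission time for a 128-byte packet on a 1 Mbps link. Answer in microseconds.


Given: packet = 128 bytes, bandwidth = 1 Mbps
Packet in bits = 128 * 8 = 1024 bits
Bandwidth = 1 * 10^6 = 1000000 bps
Time = 1024 / 1000000 seconds
Time in us = 1024 * 10^6 / 1000000 = 1024

1024


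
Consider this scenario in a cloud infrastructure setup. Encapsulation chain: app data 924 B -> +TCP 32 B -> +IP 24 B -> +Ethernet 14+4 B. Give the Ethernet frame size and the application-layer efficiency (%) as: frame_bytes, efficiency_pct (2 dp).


TCP segment = 924 + 32 = 956 B
IP packet = 956 + 24 = 980 B
Ethernet frame = 980 + 14 + 4 = 998 B
Efficiency = app / frame = 924 / 998 = 0.925852 = 92.5852% -> 92.59% (2 dp)

998, 92.59


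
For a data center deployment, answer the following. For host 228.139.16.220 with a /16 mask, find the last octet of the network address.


Given: IP = 228.139.16.220, prefix = /16
Subnet mask = 255.255.0.0
Last octet of IP: 220
Last octet of mask: 0
Network last octet = 220 AND 0 = 0

0


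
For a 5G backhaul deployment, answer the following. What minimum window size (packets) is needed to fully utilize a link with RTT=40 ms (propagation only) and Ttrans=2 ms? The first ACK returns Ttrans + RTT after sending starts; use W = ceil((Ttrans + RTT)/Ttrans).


Given: Ttrans = 2 ms, RTT = 40 ms (= 2 * Tprop, Tprop = 20 ms)
Time until first ACK returns = Ttrans + RTT = 2 + 40 = 42 ms
Need W * Ttrans >= Ttrans + RTT  ->  W >= (Ttrans + RTT) / Ttrans
(Ttrans + RTT) / Ttrans = 42 / 2 = 21
W_min = ceil(21) = 21

21


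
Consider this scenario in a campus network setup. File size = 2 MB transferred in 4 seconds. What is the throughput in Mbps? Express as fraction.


Given: file = 2 MB, time = 4 s
File in Mb = 2 * 8 = 16 Mb
Throughput = 16 / 4 Mbps
Throughput = 4 Mbps

4


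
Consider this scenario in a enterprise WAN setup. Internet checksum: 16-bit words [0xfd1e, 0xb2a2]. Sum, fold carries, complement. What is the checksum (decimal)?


Given words: [0xfd1e, 0xb2a2]
Step 1: Sum all words
Raw sum = 64798 + 45730 = 110528
Step 2: Fold carry: (44992 + 1) = 44993
One's complement = ~44993 & 0xFFFF = 20542

20542


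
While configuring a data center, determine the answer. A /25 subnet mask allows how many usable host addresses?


Given: subnet mask /25
Host bits = 32 - 25 = 7
Total addresses = 2^7 = 128
Usable hosts = 128 - 2 (network + broadcast) = 126

126


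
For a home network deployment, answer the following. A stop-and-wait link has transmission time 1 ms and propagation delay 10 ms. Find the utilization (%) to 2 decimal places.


Given: Ttrans = 1 ms, Tprop = 10 ms
RTT = 2 * Tprop = 2 * 10 = 20 ms
U = Ttrans / (Ttrans + RTT)
U = 1 / (1 + 20)
U = 1 / 21 = 0.047619
U% = 4.76%

4.76


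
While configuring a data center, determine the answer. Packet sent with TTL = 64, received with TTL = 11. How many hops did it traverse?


Given: initial TTL = 64, received TTL = 11
Hops = initial TTL - received TTL
Hops = 64 - 11 = 53

53


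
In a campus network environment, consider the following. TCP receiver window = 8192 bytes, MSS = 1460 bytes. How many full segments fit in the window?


Given: RWND = 8192 bytes, MSS = 1460 bytes
Full segments = floor(RWND / MSS)
Full segments = floor(8192 / 1460)
Full segments = floor(5.611) = 5

5


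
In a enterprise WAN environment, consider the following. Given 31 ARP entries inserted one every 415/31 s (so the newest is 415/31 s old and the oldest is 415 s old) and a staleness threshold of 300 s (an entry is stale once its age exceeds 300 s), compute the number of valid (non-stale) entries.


Ages are k * 415/31 s for k = 1..31 (spacing = 13.3871 s).
Entry k is valid iff k * 415/31 <= 300 iff k <= 31 * 300 / 415 = 22.4096
n_valid = floor(22.4096) = 22
(n_stale = 31 - 22 = 9)

22


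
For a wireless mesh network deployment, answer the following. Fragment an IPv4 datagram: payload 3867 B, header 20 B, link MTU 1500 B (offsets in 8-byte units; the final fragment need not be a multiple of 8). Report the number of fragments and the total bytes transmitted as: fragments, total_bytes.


Max data per non-final fragment = floor((MTU - header)/8)*8 = floor((1500 - 20)/8)*8 = floor(1480/8)*8 = 1480 B
Final fragment needs no 8-byte alignment: it can carry up to MTU - header = 1480 B
Non-final fragments needed = ceil((payload - 1480) / 1480) = ceil(2387/1480) = ceil(1.6128) = 2
Number of fragments = 2 + 1 = 3
Fragment sizes (data): 2 * 1480 B + 907 B (last, 907 <= 1480 OK)
Total bytes sent = payload + n_frags * header = 3867 + 3*20 = 3867 + 60 = 3927 B

3, 3927


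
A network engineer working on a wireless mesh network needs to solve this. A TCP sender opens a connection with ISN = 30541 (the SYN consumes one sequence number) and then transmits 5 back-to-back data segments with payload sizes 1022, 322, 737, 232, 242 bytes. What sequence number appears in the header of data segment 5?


The SYN occupies sequence number ISN = 30541, so the first data byte is ISN + 1 = 30542.
SEQ of data segment i = (ISN + 1) + sum of payload sizes of segments 1..i-1.
Segment 1: SEQ = 30542, payload = 1022 bytes
Segment 2: SEQ = 31564, payload = 322 bytes
Segment 3: SEQ = 31886, payload = 737 bytes
Segment 4: SEQ = 32623, payload = 232 bytes
Segment 5: SEQ = 32855, payload = 242 bytes
SEQ of segment 5 = 30542 + 1022 + 322 + 737 + 232 = 32855

32855


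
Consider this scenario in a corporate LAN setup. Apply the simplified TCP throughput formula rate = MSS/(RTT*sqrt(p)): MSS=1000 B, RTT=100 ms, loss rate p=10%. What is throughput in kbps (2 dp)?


Given: MSS = 1000 bytes, RTT = 100 ms, loss = 10%
RTT in seconds = 100 / 1000 = 0.1
Loss rate = 10% = 0.1
sqrt(loss) = sqrt(0.1) = 0.316227766017
Throughput (bytes/s) = 1000 / (0.1 * 0.316227766017) = 31622.7766
Throughput (kbps) = 31622.7766 * 8 / 1000 = 252.982213 -> 252.98 kbps (2 dp)

252.98


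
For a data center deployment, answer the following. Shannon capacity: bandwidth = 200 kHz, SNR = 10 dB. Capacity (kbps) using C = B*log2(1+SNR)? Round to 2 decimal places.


Given: B = 200 kHz, SNR = 10 dB
SNR linear = 10^(10/10) = 10
1 + SNR = 11
log2(11) = 3.4594316186
C = 200 * 1000 * 3.4594316186 = 691886.3237 bps
C = 691.886324 kbps -> 691.89 kbps (2 dp)

691.89


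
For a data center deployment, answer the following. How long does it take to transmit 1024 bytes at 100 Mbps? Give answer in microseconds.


Given: packet = 1024 bytes, bandwidth = 100 Mbps
Packet in bits = 1024 * 8 = 8192 bits
Bandwidth = 100 * 10^6 = 100000000 bps
Time = 8192 / 100000000 seconds
Time in us = 8192 * 10^6 / 100000000 = 81.92

81.92


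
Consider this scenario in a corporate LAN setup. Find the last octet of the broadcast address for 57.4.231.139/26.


Given: IP = 57.4.231.139, prefix = /26
Host bits = 32 - 26 = 6
Network last octet = 139 AND mask = 128
Host part size = 2^6 - 1 = 63
Broadcast last octet = 128 OR 63 = 191

191


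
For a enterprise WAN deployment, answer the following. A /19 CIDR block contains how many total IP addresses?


Given: CIDR prefix /19
Host bits = 32 - 19 = 13
Total addresses = 2^13 = 8192

8192


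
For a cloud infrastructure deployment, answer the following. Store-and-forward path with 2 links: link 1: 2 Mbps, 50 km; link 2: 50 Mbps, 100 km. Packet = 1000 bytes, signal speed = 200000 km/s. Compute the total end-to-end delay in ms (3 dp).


Packet = 1000 bytes = 8000 bits. Store-and-forward: sum (t_trans + t_prop) per link.
Link 1: t_trans = 8000/(2*10^6) s = 4.0000 ms; t_prop = 50/200000 s = 0.2500 ms; subtotal = 4.2500 ms
Link 2: t_trans = 8000/(50*10^6) s = 0.1600 ms; t_prop = 100/200000 s = 0.5000 ms; subtotal = 0.6600 ms
End-to-end = 4.2500 + 0.6600 = 4.9100 ms -> 4.910 ms (3 dp)

4.910


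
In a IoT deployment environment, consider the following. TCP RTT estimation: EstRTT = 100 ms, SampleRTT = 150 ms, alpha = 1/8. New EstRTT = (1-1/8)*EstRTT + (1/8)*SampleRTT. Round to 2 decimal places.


Given: EstRTT = 100 ms, SampleRTT = 150 ms, alpha = 1/8
New EstRTT = (1 - alpha) * EstRTT + alpha * SampleRTT
(7/8) * 100 = 87.5
(1/8) * 150 = 18.75
New EstRTT = 87.5 + 18.75 = 106.25 ms -> 106.25 ms (2 dp)

106.25


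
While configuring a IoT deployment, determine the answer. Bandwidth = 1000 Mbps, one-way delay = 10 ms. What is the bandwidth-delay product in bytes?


Given: bandwidth = 1000 Mbps, delay = 10 ms
BDP in bits = 1000 * 10^6 * 10 / 1000
BDP in bits = 10000000
BDP in bytes = 10000000 / 8 = 1250000

1250000


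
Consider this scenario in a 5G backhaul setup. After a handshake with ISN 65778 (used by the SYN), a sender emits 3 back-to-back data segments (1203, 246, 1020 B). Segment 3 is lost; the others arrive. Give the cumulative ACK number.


SYN uses sequence number 65778; first data byte = ISN + 1 = 65779.
Segment 1: SEQ = 65779, len = 1203 B, covers [65779, 66981]
Segment 2: SEQ = 66982, len = 246 B, covers [66982, 67227]
Segment 3: SEQ = 67228, len = 1020 B, covers [67228, 68247] [LOST]
In-order data received: bytes [65779, 67227] (segments 1..2).
Segment 3 missing -> gap begins at byte 67228.
Cumulative ACK = next expected in-order byte = 65779 + 1203 + 246 = 67228

67228


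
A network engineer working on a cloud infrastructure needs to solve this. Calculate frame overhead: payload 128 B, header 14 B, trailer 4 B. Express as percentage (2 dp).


Given: payload = 128 B, header = 14 B, trailer = 4 B
Overhead bytes = header + trailer = 14 + 4 = 18
Total frame = payload + overhead = 128 + 18 = 146
Overhead % = 18 / 146 * 100 = 12.3288% -> 12.33% (2 dp)

12.33


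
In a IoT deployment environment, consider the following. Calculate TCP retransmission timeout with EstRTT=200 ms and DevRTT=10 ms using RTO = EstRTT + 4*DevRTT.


Given: EstRTT = 200 ms, DevRTT = 10 ms
Timeout = EstRTT + 4 * DevRTT
4 * DevRTT = 4 * 10 = 40
Timeout = 200 + 40 = 240 ms

240


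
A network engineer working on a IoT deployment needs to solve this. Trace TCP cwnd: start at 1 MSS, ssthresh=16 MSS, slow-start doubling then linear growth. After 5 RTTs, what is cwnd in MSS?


RTT 0: cwnd = 1 MSS (initial)
RTT 1: cwnd = 2 MSS (slow start, doubled)
RTT 2: cwnd = 4 MSS (slow start, doubled)
RTT 3: cwnd = 8 MSS (slow start, doubled)
RTT 4: cwnd = 16 MSS (slow start, doubled)
RTT 5: cwnd = 17 MSS (congestion avoidance, +1)

17


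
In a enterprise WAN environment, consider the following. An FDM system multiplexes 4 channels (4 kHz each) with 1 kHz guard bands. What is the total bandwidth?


Given: 4 channels, 4 kHz each, guard = 1 kHz
Channel bandwidth = 4 * 4 = 16 kHz
Guard bands = 3 gaps * 1 kHz = 3 kHz
Total = 16 + 3 = 19 kHz

19


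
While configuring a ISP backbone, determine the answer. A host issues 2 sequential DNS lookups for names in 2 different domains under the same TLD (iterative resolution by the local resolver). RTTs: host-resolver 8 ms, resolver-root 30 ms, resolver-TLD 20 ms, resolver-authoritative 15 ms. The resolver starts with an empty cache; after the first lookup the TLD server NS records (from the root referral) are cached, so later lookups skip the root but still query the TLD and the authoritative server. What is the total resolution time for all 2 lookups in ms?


Lookup 1 (cold cache): local + root + TLD + auth = 8 + 30 + 20 + 15 = 73 ms
Lookups 2..2 (TLD NS cached -> skip root; new domain -> still ask TLD and auth): local + TLD + auth = 8 + 20 + 15 = 43 ms each
Remaining 1 lookups: 1 * 43 = 43 ms
Total = 73 + 43 = 116 ms

116


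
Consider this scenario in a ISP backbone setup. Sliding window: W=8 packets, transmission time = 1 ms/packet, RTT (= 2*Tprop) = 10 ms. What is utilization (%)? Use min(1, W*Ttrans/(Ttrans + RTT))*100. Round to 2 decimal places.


Given: W = 8, Ttrans = 1 ms, RTT = 10 ms (= 2 * Tprop, Tprop = 5 ms)
Cycle time = Ttrans + RTT = 1 + 10 = 11 ms (first packet sent until its ACK returns)
W * Ttrans = 8 * 1 = 8 ms of sending per cycle
W * Ttrans / (Ttrans + RTT) = 8 / 11 = 0.727273
U = min(1, 0.727273) = 0.727273
U% = 72.73%

72.73


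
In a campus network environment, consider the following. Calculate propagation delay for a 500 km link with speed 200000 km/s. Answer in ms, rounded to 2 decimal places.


Given: distance = 500 km, speed = 200000 km/s
Delay = distance / speed = 500 / 200000 seconds
Delay in ms = 500 * 1000 / 200000
Delay = 2.5000 ms
Rounded to 2 dp = 2.50 ms

2.50


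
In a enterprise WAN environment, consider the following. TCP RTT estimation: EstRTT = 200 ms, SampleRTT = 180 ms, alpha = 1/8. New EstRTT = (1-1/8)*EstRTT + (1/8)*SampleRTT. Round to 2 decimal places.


Given: EstRTT = 200 ms, SampleRTT = 180 ms, alpha = 1/8
New EstRTT = (1 - alpha) * EstRTT + alpha * SampleRTT
(7/8) * 200 = 175
(1/8) * 180 = 22.5
New EstRTT = 175 + 22.5 = 197.5 ms -> 197.50 ms (2 dp)

197.50


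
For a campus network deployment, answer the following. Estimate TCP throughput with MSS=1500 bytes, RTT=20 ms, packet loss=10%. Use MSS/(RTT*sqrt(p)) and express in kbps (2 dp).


Given: MSS = 1500 bytes, RTT = 20 ms, loss = 10%
RTT in seconds = 20 / 1000 = 0.02
Loss rate = 10% = 0.1
sqrt(loss) = sqrt(0.1) = 0.316227766017
Throughput (bytes/s) = 1500 / (0.02 * 0.316227766017) = 237170.8245
Throughput (kbps) = 237170.8245 * 8 / 1000 = 1897.366596 -> 1897.37 kbps (2 dp)

1897.37


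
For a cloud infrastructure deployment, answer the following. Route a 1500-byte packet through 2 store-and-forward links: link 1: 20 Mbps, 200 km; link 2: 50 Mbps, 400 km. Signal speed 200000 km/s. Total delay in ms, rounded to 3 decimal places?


Packet = 1500 bytes = 12000 bits. Store-and-forward: sum (t_trans + t_prop) per link.
Link 1: t_trans = 12000/(20*10^6) s = 0.6000 ms; t_prop = 200/200000 s = 1.0000 ms; subtotal = 1.6000 ms
Link 2: t_trans = 12000/(50*10^6) s = 0.2400 ms; t_prop = 400/200000 s = 2.0000 ms; subtotal = 2.2400 ms
End-to-end = 1.6000 + 2.2400 = 3.8400 ms -> 3.840 ms (3 dp)

3.840


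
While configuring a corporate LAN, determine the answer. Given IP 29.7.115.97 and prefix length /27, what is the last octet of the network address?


Given: IP = 29.7.115.97, prefix = /27
Subnet mask = 255.255.255.224
Last octet of IP: 97
Last octet of mask: 224
Network last octet = 97 AND 224 = 96

96


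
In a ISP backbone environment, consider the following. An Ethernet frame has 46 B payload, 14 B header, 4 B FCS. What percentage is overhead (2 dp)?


Given: payload = 46 B, header = 14 B, trailer = 4 B
Overhead bytes = header + trailer = 14 + 4 = 18
Total frame = payload + overhead = 46 + 18 = 64
Overhead % = 18 / 64 * 100 = 28.1250% -> 28.13% (2 dp)

28.13


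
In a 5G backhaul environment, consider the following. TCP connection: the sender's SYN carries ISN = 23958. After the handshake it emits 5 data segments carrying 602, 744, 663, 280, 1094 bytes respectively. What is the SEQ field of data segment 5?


The SYN occupies sequence number ISN = 23958, so the first data byte is ISN + 1 = 23959.
SEQ of data segment i = (ISN + 1) + sum of payload sizes of segments 1..i-1.
Segment 1: SEQ = 23959, payload = 602 bytes
Segment 2: SEQ = 24561, payload = 744 bytes
Segment 3: SEQ = 25305, payload = 663 bytes
Segment 4: SEQ = 25968, payload = 280 bytes
Segment 5: SEQ = 26248, payload = 1094 bytes
SEQ of segment 5 = 23959 + 602 + 744 + 663 + 280 = 26248

26248


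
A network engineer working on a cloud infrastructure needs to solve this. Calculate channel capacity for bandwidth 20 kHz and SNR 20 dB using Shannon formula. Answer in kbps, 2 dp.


Given: B = 20 kHz, SNR = 20 dB
SNR linear = 10^(20/10) = 100
1 + SNR = 101
log2(101) = 6.6582114828
C = 20 * 1000 * 6.6582114828 = 133164.2297 bps
C = 133.164230 kbps -> 133.16 kbps (2 dp)

133.16


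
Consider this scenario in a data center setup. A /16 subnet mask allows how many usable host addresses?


Given: subnet mask /16
Host bits = 32 - 16 = 16
Total addresses = 2^16 = 65536
Usable hosts = 65536 - 2 (network + broadcast) = 65534

65534


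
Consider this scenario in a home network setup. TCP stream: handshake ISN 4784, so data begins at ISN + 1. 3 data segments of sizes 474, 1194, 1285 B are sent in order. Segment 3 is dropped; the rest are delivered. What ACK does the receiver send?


SYN uses sequence number 4784; first data byte = ISN + 1 = 4785.
Segment 1: SEQ = 4785, len = 474 B, covers [4785, 5258]
Segment 2: SEQ = 5259, len = 1194 B, covers [5259, 6452]
Segment 3: SEQ = 6453, len = 1285 B, covers [6453, 7737] [LOST]
In-order data received: bytes [4785, 6452] (segments 1..2).
Segment 3 missing -> gap begins at byte 6453.
Cumulative ACK = next expected in-order byte = 4785 + 474 + 1194 = 6453

6453


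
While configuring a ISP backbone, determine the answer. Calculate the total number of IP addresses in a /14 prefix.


Given: CIDR prefix /14
Host bits = 32 - 14 = 18
Total addresses = 2^18 = 262144

262144


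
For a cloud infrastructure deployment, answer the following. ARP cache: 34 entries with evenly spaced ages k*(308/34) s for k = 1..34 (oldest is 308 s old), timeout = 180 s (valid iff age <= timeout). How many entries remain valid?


Ages are k * 308/34 s for k = 1..34 (spacing = 9.0588 s).
Entry k is valid iff k * 308/34 <= 180 iff k <= 34 * 180 / 308 = 19.8701
n_valid = floor(19.8701) = 19
(n_stale = 34 - 19 = 15)

19


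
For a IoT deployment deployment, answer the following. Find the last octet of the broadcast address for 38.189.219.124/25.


Given: IP = 38.189.219.124, prefix = /25
Host bits = 32 - 25 = 7
Network last octet = 124 AND mask = 0
Host part size = 2^7 - 1 = 127
Broadcast last octet = 0 OR 127 = 127

127


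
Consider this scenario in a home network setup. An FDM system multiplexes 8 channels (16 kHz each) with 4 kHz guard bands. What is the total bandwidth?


Given: 8 channels, 16 kHz each, guard = 4 kHz
Channel bandwidth = 8 * 16 = 128 kHz
Guard bands = 7 gaps * 4 kHz = 28 kHz
Total = 128 + 28 = 156 kHz

156


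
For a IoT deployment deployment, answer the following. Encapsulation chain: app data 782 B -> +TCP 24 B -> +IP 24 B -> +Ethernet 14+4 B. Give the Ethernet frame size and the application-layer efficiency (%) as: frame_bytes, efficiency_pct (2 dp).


TCP segment = 782 + 24 = 806 B
IP packet = 806 + 24 = 830 B
Ethernet frame = 830 + 14 + 4 = 848 B
Efficiency = app / frame = 782 / 848 = 0.922170 = 92.2170% -> 92.22% (2 dp)

848, 92.22


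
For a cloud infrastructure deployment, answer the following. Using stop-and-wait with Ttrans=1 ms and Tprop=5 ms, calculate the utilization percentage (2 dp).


Given: Ttrans = 1 ms, Tprop = 5 ms
RTT = 2 * Tprop = 2 * 5 = 10 ms
U = Ttrans / (Ttrans + RTT)
U = 1 / (1 + 10)
U = 1 / 11 = 0.090909
U% = 9.09%

9.09


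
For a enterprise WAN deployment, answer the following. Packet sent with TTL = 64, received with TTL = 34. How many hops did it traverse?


Given: initial TTL = 64, received TTL = 34
Hops = initial TTL - received TTL
Hops = 64 - 34 = 30

30


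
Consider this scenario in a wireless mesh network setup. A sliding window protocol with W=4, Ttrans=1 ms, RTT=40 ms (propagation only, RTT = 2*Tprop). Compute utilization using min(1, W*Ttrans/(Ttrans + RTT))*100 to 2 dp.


Given: W = 4, Ttrans = 1 ms, RTT = 40 ms (= 2 * Tprop, Tprop = 20 ms)
Cycle time = Ttrans + RTT = 1 + 40 = 41 ms (first packet sent until its ACK returns)
W * Ttrans = 4 * 1 = 4 ms of sending per cycle
W * Ttrans / (Ttrans + RTT) = 4 / 41 = 0.097561
U = min(1, 0.097561) = 0.097561
U% = 9.76%

9.76


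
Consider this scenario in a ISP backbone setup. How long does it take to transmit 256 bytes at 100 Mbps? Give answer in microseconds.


Given: packet = 256 bytes, bandwidth = 100 Mbps
Packet in bits = 256 * 8 = 2048 bits
Bandwidth = 100 * 10^6 = 100000000 bps
Time = 2048 / 100000000 seconds
Time in us = 2048 * 10^6 / 100000000 = 20.48

20.48


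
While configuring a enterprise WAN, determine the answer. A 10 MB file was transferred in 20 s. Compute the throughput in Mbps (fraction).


Given: file = 10 MB, time = 20 s
File in Mb = 10 * 8 = 80 Mb
Throughput = 80 / 20 Mbps
Throughput = 4 Mbps

4


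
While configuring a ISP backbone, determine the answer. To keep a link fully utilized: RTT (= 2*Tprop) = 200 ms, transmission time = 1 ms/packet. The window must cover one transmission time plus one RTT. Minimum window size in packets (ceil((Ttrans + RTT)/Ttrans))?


Given: Ttrans = 1 ms, RTT = 200 ms (= 2 * Tprop, Tprop = 100 ms)
Time until first ACK returns = Ttrans + RTT = 1 + 200 = 201 ms
Need W * Ttrans >= Ttrans + RTT  ->  W >= (Ttrans + RTT) / Ttrans
(Ttrans + RTT) / Ttrans = 201 / 1 = 201
W_min = ceil(201) = 201

201


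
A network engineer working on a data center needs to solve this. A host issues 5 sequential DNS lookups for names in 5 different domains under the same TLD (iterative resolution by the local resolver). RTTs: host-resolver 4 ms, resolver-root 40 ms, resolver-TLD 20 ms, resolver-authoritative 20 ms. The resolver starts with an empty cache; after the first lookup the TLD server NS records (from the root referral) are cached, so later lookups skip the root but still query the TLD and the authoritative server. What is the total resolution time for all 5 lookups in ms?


Lookup 1 (cold cache): local + root + TLD + auth = 4 + 40 + 20 + 20 = 84 ms
Lookups 2..5 (TLD NS cached -> skip root; new domain -> still ask TLD and auth): local + TLD + auth = 4 + 20 + 20 = 44 ms each
Remaining 4 lookups: 4 * 44 = 176 ms
Total = 84 + 176 = 260 ms

260


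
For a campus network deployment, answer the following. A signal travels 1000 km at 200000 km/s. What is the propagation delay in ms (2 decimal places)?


Given: distance = 1000 km, speed = 200000 km/s
Delay = distance / speed = 1000 / 200000 seconds
Delay in ms = 1000 * 1000 / 200000
Delay = 5.0000 ms
Rounded to 2 dp = 5.00 ms

5.00


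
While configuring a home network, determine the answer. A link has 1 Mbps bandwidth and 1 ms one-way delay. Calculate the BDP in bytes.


Given: bandwidth = 1 Mbps, delay = 1 ms
BDP in bits = 1 * 10^6 * 1 / 1000
BDP in bits = 1000
BDP in bytes = 1000 / 8 = 125

125


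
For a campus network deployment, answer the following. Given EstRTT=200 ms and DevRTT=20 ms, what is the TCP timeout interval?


Given: EstRTT = 200 ms, DevRTT = 20 ms
Timeout = EstRTT + 4 * DevRTT
4 * DevRTT = 4 * 20 = 80
Timeout = 200 + 80 = 280 ms

280


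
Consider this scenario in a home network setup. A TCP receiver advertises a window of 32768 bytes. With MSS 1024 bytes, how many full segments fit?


Given: RWND = 32768 bytes, MSS = 1024 bytes
Full segments = floor(RWND / MSS)
Full segments = floor(32768 / 1024)
Full segments = floor(32.0) = 32

32


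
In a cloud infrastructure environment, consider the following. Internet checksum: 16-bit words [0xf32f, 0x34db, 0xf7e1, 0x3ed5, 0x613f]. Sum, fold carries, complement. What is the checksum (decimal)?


Given words: [0xf32f, 0x34db, 0xf7e1, 0x3ed5, 0x613f]
Step 1: Sum all words
Raw sum = 62255 + 13531 + 63457 + 16085 + 24895 = 180223
Step 2: Fold carry: (49151 + 2) = 49153
One's complement = ~49153 & 0xFFFF = 16382

16382


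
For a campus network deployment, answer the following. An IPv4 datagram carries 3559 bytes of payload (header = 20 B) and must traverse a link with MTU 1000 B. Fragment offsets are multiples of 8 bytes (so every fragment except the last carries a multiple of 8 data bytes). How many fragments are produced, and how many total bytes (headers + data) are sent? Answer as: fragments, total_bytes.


Max data per non-final fragment = floor((MTU - header)/8)*8 = floor((1000 - 20)/8)*8 = floor(980/8)*8 = 976 B
Final fragment needs no 8-byte alignment: it can carry up to MTU - header = 980 B
Non-final fragments needed = ceil((payload - 980) / 976) = ceil(2579/976) = ceil(2.6424) = 3
Number of fragments = 3 + 1 = 4
Fragment sizes (data): 3 * 976 B + 631 B (last, 631 <= 980 OK)
Total bytes sent = payload + n_frags * header = 3559 + 4*20 = 3559 + 80 = 3639 B

4, 3639


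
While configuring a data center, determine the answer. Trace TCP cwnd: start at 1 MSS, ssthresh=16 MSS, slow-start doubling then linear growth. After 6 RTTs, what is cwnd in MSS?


RTT 0: cwnd = 1 MSS (initial)
RTT 1: cwnd = 2 MSS (slow start, doubled)
RTT 2: cwnd = 4 MSS (slow start, doubled)
RTT 3: cwnd = 8 MSS (slow start, doubled)
RTT 4: cwnd = 16 MSS (slow start, doubled)
RTT 5: cwnd = 17 MSS (congestion avoidance, +1)
RTT 6: cwnd = 18 MSS (congestion avoidance, +1)

18


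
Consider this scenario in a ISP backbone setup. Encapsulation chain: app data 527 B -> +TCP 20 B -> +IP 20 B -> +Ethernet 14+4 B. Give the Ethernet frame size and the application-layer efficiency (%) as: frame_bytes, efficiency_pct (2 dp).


TCP segment = 527 + 20 = 547 B
IP packet = 547 + 20 = 567 B
Ethernet frame = 567 + 14 + 4 = 585 B
Efficiency = app / frame = 527 / 585 = 0.900855 = 90.0855% -> 90.09% (2 dp)

585, 90.09


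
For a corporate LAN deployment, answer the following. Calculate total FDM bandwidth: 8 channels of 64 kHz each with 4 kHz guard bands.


Given: 8 channels, 64 kHz each, guard = 4 kHz
Channel bandwidth = 8 * 64 = 512 kHz
Guard bands = 7 gaps * 4 kHz = 28 kHz
Total = 512 + 28 = 540 kHz

540


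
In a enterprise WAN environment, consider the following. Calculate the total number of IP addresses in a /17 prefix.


Given: CIDR prefix /17
Host bits = 32 - 17 = 15
Total addresses = 2^15 = 32768

32768


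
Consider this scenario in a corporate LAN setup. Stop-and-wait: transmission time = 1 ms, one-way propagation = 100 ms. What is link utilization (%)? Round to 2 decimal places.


Given: Ttrans = 1 ms, Tprop = 100 ms
RTT = 2 * Tprop = 2 * 100 = 200 ms
U = Ttrans / (Ttrans + RTT)
U = 1 / (1 + 200)
U = 1 / 201 = 0.004975
U% = 0.50%

0.50


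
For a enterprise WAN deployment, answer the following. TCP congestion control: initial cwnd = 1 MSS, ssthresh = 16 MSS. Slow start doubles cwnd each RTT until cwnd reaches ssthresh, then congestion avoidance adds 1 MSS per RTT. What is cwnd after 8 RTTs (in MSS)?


RTT 0: cwnd = 1 MSS (initial)
RTT 1: cwnd = 2 MSS (slow start, doubled)
RTT 2: cwnd = 4 MSS (slow start, doubled)
RTT 3: cwnd = 8 MSS (slow start, doubled)
RTT 4: cwnd = 16 MSS (slow start, doubled)
RTT 5: cwnd = 17 MSS (congestion avoidance, +1)
RTT 6: cwnd = 18 MSS (congestion avoidance, +1)
RTT 7: cwnd = 19 MSS (congestion avoidance, +1)
RTT 8: cwnd = 20 MSS (congestion avoidance, +1)

20


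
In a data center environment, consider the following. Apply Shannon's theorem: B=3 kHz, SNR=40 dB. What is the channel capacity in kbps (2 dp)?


Given: B = 3 kHz, SNR = 40 dB
SNR linear = 10^(40/10) = 10000
1 + SNR = 10001
log2(10001) = 13.2878566418
C = 3 * 1000 * 13.2878566418 = 39863.5699 bps
C = 39.863570 kbps -> 39.86 kbps (2 dp)

39.86


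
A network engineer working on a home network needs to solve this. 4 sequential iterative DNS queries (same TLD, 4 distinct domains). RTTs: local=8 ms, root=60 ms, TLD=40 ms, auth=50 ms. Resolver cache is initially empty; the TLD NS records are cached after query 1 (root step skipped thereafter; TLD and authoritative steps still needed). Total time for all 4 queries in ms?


Lookup 1 (cold cache): local + root + TLD + auth = 8 + 60 + 40 + 50 = 158 ms
Lookups 2..4 (TLD NS cached -> skip root; new domain -> still ask TLD and auth): local + TLD + auth = 8 + 40 + 50 = 98 ms each
Remaining 3 lookups: 3 * 98 = 294 ms
Total = 158 + 294 = 452 ms

452


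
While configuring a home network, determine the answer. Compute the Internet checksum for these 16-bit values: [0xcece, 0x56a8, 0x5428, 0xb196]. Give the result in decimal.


Given words: [0xcece, 0x56a8, 0x5428, 0xb196]
Step 1: Sum all words
Raw sum = 52942 + 22184 + 21544 + 45462 = 142132
Step 2: Fold carry: (11060 + 2) = 11062
One's complement = ~11062 & 0xFFFF = 54473

54473


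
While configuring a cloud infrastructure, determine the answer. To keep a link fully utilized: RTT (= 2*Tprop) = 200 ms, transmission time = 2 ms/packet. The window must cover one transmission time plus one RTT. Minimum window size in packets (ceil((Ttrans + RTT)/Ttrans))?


Given: Ttrans = 2 ms, RTT = 200 ms (= 2 * Tprop, Tprop = 100 ms)
Time until first ACK returns = Ttrans + RTT = 2 + 200 = 202 ms
Need W * Ttrans >= Ttrans + RTT  ->  W >= (Ttrans + RTT) / Ttrans
(Ttrans + RTT) / Ttrans = 202 / 2 = 101
W_min = ceil(101) = 101

101


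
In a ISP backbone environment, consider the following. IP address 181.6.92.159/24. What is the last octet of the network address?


Given: IP = 181.6.92.159, prefix = /24
Subnet mask = 255.255.255.0
Last octet of IP: 159
Last octet of mask: 0
Network last octet = 159 AND 0 = 0

0


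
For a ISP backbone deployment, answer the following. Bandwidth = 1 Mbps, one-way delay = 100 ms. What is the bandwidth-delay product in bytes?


Given: bandwidth = 1 Mbps, delay = 100 ms
BDP in bits = 1 * 10^6 * 100 / 1000
BDP in bits = 100000
BDP in bytes = 100000 / 8 = 12500

12500


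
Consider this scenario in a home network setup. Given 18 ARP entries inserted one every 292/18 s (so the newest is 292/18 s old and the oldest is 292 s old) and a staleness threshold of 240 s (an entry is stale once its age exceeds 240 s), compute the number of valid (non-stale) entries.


Ages are k * 292/18 s for k = 1..18 (spacing = 16.2222 s).
Entry k is valid iff k * 292/18 <= 240 iff k <= 18 * 240 / 292 = 14.7945
n_valid = floor(14.7945) = 14
(n_stale = 18 - 14 = 4)

14


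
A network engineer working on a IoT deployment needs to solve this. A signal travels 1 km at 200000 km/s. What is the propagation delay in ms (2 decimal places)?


Given: distance = 1 km, speed = 200000 km/s
Delay = distance / speed = 1 / 200000 seconds
Delay in ms = 1 * 1000 / 200000
Delay = 0.0050 ms
Rounded to 2 dp = 0.01 ms

0.01


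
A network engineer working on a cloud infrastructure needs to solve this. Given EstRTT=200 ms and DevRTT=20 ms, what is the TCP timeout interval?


Given: EstRTT = 200 ms, DevRTT = 20 ms
Timeout = EstRTT + 4 * DevRTT
4 * DevRTT = 4 * 20 = 80
Timeout = 200 + 80 = 280 ms

280


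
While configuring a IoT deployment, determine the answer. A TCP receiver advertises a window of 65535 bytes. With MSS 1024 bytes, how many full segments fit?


Given: RWND = 65535 bytes, MSS = 1024 bytes
Full segments = floor(RWND / MSS)
Full segments = floor(65535 / 1024)
Full segments = floor(63.999) = 63

63


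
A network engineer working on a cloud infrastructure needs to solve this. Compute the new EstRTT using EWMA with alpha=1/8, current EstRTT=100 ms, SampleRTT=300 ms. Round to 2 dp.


Given: EstRTT = 100 ms, SampleRTT = 300 ms, alpha = 1/8
New EstRTT = (1 - alpha) * EstRTT + alpha * SampleRTT
(7/8) * 100 = 87.5
(1/8) * 300 = 37.5
New EstRTT = 87.5 + 37.5 = 125 ms -> 125.00 ms (2 dp)

125.00


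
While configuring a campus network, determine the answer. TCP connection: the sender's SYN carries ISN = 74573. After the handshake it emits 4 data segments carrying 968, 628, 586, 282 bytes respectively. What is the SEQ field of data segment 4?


The SYN occupies sequence number ISN = 74573, so the first data byte is ISN + 1 = 74574.
SEQ of data segment i = (ISN + 1) + sum of payload sizes of segments 1..i-1.
Segment 1: SEQ = 74574, payload = 968 bytes
Segment 2: SEQ = 75542, payload = 628 bytes
Segment 3: SEQ = 76170, payload = 586 bytes
Segment 4: SEQ = 76756, payload = 282 bytes
SEQ of segment 4 = 74574 + 968 + 628 + 586 = 76756

76756


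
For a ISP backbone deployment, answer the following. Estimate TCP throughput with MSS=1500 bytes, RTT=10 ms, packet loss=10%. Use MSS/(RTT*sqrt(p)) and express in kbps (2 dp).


Given: MSS = 1500 bytes, RTT = 10 ms, loss = 10%
RTT in seconds = 10 / 1000 = 0.01
Loss rate = 10% = 0.1
sqrt(loss) = sqrt(0.1) = 0.316227766017
Throughput (bytes/s) = 1500 / (0.01 * 0.316227766017) = 474341.6490
Throughput (kbps) = 474341.6490 * 8 / 1000 = 3794.733192 -> 3794.73 kbps (2 dp)

3794.73
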